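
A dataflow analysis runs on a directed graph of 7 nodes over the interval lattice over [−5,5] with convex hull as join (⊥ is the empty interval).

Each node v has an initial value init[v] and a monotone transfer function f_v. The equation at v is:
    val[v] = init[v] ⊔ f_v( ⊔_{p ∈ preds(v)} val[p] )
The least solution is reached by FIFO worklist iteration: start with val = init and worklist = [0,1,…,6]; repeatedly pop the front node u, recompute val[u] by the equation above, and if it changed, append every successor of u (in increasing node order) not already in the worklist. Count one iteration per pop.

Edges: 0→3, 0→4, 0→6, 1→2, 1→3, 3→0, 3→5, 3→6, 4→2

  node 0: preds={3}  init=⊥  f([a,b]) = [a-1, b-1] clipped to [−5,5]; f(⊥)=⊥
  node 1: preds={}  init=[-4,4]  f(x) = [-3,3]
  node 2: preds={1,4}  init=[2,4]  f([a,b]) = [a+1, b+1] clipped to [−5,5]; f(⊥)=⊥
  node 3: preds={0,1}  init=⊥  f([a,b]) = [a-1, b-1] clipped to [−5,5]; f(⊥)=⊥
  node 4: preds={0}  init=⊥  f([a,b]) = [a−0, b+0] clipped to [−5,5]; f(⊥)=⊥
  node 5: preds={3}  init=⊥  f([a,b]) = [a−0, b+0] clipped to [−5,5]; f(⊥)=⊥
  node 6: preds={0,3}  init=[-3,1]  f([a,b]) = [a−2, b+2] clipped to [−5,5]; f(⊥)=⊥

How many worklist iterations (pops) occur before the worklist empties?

12

Iteration log — 12 steps:
  step 1. node 0  ⊔preds=⊥  new=⊥  stable
  step 2. node 1  ⊔preds=⊥  new=[-4,4]  stable
  step 3. node 2  ⊔preds=[-4,4]  new=[-3,5]  old=[2,4]  +wl: 
  step 4. node 3  ⊔preds=[-4,4]  new=[-5,3]  old=⊥  +wl: 0
  step 5. node 4  ⊔preds=⊥  new=⊥  stable
  step 6. node 5  ⊔preds=[-5,3]  new=[-5,3]  old=⊥  +wl: 
  step 7. node 6  ⊔preds=[-5,3]  new=[-5,5]  old=[-3,1]  +wl: 
  step 8. node 0  ⊔preds=[-5,3]  new=[-5,2]  old=⊥  +wl: 3,4,6
  step 9. node 3  ⊔preds=[-5,4]  new=[-5,3]  stable
  step 10. node 4  ⊔preds=[-5,2]  new=[-5,2]  old=⊥  +wl: 2
  step 11. node 6  ⊔preds=[-5,3]  new=[-5,5]  stable
  step 12. node 2  ⊔preds=[-5,4]  new=[-4,5]  old=[-3,5]  +wl: 

Least fixpoint reached:
  node 0: [-5,2]
  node 1: [-4,4]
  node 2: [-4,5]
  node 3: [-5,3]
  node 4: [-5,2]
  node 5: [-5,3]
  node 6: [-5,5]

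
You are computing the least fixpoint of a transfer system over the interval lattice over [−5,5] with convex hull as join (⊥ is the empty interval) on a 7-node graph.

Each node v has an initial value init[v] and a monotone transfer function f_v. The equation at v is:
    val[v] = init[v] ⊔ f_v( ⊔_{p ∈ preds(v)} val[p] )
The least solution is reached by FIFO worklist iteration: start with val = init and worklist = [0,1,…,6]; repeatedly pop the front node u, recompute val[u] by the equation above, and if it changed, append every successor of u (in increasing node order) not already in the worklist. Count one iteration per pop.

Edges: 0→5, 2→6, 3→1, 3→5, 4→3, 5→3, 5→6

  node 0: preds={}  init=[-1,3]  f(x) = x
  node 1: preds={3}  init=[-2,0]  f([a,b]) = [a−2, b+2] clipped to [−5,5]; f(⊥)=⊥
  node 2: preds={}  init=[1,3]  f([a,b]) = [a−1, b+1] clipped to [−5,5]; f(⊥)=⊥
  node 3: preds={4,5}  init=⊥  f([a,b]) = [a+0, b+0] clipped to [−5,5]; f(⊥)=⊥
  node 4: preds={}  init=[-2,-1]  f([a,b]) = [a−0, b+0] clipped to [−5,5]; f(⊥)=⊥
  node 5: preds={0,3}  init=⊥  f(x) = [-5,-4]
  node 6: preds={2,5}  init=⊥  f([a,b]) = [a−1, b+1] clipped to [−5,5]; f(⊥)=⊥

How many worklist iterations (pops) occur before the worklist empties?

11

Iteration log — 11 steps:
  step 1. node 0  ⊔preds=⊥  new=[-1,3]  stable
  step 2. node 1  ⊔preds=⊥  new=[-2,0]  stable
  step 3. node 2  ⊔preds=⊥  new=[1,3]  stable
  step 4. node 3  ⊔preds=[-2,-1]  new=[-2,-1]  old=⊥  +wl: 1
  step 5. node 4  ⊔preds=⊥  new=[-2,-1]  stable
  step 6. node 5  ⊔preds=[-2,3]  new=[-5,-4]  old=⊥  +wl: 3
  step 7. node 6  ⊔preds=[-5,3]  new=[-5,4]  old=⊥  +wl: 
  step 8. node 1  ⊔preds=[-2,-1]  new=[-4,1]  old=[-2,0]  +wl: 
  step 9. node 3  ⊔preds=[-5,-1]  new=[-5,-1]  old=[-2,-1]  +wl: 1,5
  step 10. node 1  ⊔preds=[-5,-1]  new=[-5,1]  old=[-4,1]  +wl: 
  step 11. node 5  ⊔preds=[-5,3]  new=[-5,-4]  stable

Least fixpoint reached:
  node 0: [-1,3]
  node 1: [-5,1]
  node 2: [1,3]
  node 3: [-5,-1]
  node 4: [-2,-1]
  node 5: [-5,-4]
  node 6: [-5,4]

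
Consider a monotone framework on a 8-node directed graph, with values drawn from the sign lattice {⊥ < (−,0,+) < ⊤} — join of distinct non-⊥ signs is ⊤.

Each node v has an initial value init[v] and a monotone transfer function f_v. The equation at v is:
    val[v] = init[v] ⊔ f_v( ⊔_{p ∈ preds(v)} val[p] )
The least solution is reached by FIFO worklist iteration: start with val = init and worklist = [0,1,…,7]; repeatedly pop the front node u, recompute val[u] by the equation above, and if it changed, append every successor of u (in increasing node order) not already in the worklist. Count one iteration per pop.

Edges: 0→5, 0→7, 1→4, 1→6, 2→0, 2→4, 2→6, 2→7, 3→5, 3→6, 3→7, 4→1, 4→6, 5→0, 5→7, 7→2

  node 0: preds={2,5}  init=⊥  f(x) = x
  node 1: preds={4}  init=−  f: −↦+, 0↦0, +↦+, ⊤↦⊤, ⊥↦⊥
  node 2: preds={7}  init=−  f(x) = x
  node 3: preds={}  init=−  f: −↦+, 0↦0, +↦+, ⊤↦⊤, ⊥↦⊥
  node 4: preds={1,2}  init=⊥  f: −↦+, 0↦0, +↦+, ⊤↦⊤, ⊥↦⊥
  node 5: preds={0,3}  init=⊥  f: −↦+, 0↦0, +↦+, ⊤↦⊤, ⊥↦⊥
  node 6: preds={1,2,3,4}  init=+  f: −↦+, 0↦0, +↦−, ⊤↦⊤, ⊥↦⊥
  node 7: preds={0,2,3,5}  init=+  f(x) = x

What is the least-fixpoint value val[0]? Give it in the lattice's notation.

⊤

Trace (16 dequeues):
  [1] u=0 | in − | out − | prev ⊥ | push {}
  [2] u=1 | in ⊥ | out − | ==
  [3] u=2 | in + | out ⊤ | prev − | push {0}
  [4] u=3 | in ⊥ | out − | ==
  [5] u=4 | in ⊤ | out ⊤ | prev ⊥ | push {1}
  [6] u=5 | in − | out + | prev ⊥ | push {}
  [7] u=6 | in ⊤ | out ⊤ | prev + | push {}
  [8] u=7 | in ⊤ | out ⊤ | prev + | push {2}
  [9] u=0 | in ⊤ | out ⊤ | prev − | push {5,7}
  [10] u=1 | in ⊤ | out ⊤ | prev − | push {4,6}
  [11] u=2 | in ⊤ | out ⊤ | ==
  [12] u=5 | in ⊤ | out ⊤ | prev + | push {0}
  [13] u=7 | in ⊤ | out ⊤ | ==
  [14] u=4 | in ⊤ | out ⊤ | ==
  [15] u=6 | in ⊤ | out ⊤ | ==
  [16] u=0 | in ⊤ | out ⊤ | ==

Converged values:
  [0] ⊤
  [1] ⊤
  [2] ⊤
  [3] −
  [4] ⊤
  [5] ⊤
  [6] ⊤
  [7] ⊤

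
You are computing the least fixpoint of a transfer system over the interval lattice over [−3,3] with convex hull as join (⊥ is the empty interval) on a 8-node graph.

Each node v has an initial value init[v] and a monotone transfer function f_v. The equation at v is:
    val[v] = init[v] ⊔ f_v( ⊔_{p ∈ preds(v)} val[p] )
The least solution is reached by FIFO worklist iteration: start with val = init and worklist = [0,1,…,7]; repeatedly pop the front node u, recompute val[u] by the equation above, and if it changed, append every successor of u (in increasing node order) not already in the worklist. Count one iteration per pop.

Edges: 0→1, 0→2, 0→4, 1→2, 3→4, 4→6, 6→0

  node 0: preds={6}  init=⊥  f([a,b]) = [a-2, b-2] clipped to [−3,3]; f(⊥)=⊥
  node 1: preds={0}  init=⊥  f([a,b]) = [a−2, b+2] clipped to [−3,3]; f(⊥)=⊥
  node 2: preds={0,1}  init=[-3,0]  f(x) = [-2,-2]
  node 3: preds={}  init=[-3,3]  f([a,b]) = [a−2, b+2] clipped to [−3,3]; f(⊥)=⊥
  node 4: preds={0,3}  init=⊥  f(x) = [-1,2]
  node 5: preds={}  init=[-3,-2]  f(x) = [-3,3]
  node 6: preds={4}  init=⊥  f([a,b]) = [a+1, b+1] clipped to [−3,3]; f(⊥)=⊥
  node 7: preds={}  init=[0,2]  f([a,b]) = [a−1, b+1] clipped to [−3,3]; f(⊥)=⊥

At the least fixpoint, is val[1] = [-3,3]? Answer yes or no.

Iteration log — 12 steps:
  step 1. node 0  ⊔preds=⊥  new=⊥  stable
  step 2. node 1  ⊔preds=⊥  new=⊥  stable
  step 3. node 2  ⊔preds=⊥  new=[-3,0]  stable
  step 4. node 3  ⊔preds=⊥  new=[-3,3]  stable
  step 5. node 4  ⊔preds=[-3,3]  new=[-1,2]  old=⊥  +wl: 
  step 6. node 5  ⊔preds=⊥  new=[-3,3]  old=[-3,-2]  +wl: 
  step 7. node 6  ⊔preds=[-1,2]  new=[0,3]  old=⊥  +wl: 0
  step 8. node 7  ⊔preds=⊥  new=[0,2]  stable
  step 9. node 0  ⊔preds=[0,3]  new=[-2,1]  old=⊥  +wl: 1,2,4
  step 10. node 1  ⊔preds=[-2,1]  new=[-3,3]  old=⊥  +wl: 
  step 11. node 2  ⊔preds=[-3,3]  new=[-3,0]  stable
  step 12. node 4  ⊔preds=[-3,3]  new=[-1,2]  stable

Least fixpoint reached:
  node 0: [-2,1]
  node 1: [-3,3]
  node 2: [-3,0]
  node 3: [-3,3]
  node 4: [-1,2]
  node 5: [-3,3]
  node 6: [0,3]
  node 7: [0,2]

yes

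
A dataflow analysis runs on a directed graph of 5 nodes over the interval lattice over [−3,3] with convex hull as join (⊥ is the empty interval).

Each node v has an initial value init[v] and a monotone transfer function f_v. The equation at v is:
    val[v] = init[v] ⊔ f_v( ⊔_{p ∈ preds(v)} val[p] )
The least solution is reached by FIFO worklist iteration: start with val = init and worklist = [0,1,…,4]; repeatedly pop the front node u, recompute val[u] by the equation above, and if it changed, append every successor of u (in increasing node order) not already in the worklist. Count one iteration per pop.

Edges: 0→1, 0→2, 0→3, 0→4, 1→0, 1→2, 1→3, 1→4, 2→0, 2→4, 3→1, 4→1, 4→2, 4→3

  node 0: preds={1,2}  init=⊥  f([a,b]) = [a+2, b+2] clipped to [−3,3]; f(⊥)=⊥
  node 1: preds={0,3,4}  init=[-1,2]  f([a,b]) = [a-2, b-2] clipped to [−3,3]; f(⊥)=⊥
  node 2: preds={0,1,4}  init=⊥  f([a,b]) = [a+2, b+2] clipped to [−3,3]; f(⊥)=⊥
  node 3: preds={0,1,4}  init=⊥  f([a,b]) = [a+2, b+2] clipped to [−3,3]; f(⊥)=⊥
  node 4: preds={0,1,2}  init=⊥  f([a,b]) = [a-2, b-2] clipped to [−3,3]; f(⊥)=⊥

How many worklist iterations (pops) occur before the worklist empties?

Trace (14 dequeues):
  [1] u=0 | in [-1,2] | out [1,3] | prev ⊥ | push {}
  [2] u=1 | in [1,3] | out [-1,2] | ==
  [3] u=2 | in [-1,3] | out [1,3] | prev ⊥ | push {0}
  [4] u=3 | in [-1,3] | out [1,3] | prev ⊥ | push {1}
  [5] u=4 | in [-1,3] | out [-3,1] | prev ⊥ | push {2,3}
  [6] u=0 | in [-1,3] | out [1,3] | ==
  [7] u=1 | in [-3,3] | out [-3,2] | prev [-1,2] | push {0,4}
  [8] u=2 | in [-3,3] | out [-1,3] | prev [1,3] | push {}
  [9] u=3 | in [-3,3] | out [-1,3] | prev [1,3] | push {1}
  [10] u=0 | in [-3,3] | out [-1,3] | prev [1,3] | push {2,3}
  [11] u=4 | in [-3,3] | out [-3,1] | ==
  [12] u=1 | in [-3,3] | out [-3,2] | ==
  [13] u=2 | in [-3,3] | out [-1,3] | ==
  [14] u=3 | in [-3,3] | out [-1,3] | ==

Converged values:
  [0] [-1,3]
  [1] [-3,2]
  [2] [-1,3]
  [3] [-1,3]
  [4] [-3,1]

14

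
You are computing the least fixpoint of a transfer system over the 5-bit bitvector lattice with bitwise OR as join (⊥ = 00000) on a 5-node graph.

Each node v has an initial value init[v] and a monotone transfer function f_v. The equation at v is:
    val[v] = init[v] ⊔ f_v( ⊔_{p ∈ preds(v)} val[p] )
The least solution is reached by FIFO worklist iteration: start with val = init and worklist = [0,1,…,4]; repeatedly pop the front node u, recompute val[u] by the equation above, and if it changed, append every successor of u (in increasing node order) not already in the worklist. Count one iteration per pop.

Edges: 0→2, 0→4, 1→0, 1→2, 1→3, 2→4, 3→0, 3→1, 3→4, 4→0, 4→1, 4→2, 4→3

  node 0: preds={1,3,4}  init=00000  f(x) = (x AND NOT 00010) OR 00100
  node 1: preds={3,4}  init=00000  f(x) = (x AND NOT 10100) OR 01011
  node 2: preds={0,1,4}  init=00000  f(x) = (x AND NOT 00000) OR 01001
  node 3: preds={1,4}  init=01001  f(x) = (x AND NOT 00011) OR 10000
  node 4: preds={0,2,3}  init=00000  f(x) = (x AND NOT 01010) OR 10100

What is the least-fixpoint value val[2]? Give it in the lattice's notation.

Iteration log — 12 steps:
  step 1. node 0  ⊔preds=01001  new=01101  old=00000  +wl: 
  step 2. node 1  ⊔preds=01001  new=01011  old=00000  +wl: 0
  step 3. node 2  ⊔preds=01111  new=01111  old=00000  +wl: 
  step 4. node 3  ⊔preds=01011  new=11001  old=01001  +wl: 1
  step 5. node 4  ⊔preds=11111  new=10101  old=00000  +wl: 2,3
  step 6. node 0  ⊔preds=11111  new=11101  old=01101  +wl: 4
  step 7. node 1  ⊔preds=11101  new=01011  stable
  step 8. node 2  ⊔preds=11111  new=11111  old=01111  +wl: 
  step 9. node 3  ⊔preds=11111  new=11101  old=11001  +wl: 0,1
  step 10. node 4  ⊔preds=11111  new=10101  stable
  step 11. node 0  ⊔preds=11111  new=11101  stable
  step 12. node 1  ⊔preds=11101  new=01011  stable

Least fixpoint reached:
  node 0: 11101
  node 1: 01011
  node 2: 11111
  node 3: 11101
  node 4: 10101

11111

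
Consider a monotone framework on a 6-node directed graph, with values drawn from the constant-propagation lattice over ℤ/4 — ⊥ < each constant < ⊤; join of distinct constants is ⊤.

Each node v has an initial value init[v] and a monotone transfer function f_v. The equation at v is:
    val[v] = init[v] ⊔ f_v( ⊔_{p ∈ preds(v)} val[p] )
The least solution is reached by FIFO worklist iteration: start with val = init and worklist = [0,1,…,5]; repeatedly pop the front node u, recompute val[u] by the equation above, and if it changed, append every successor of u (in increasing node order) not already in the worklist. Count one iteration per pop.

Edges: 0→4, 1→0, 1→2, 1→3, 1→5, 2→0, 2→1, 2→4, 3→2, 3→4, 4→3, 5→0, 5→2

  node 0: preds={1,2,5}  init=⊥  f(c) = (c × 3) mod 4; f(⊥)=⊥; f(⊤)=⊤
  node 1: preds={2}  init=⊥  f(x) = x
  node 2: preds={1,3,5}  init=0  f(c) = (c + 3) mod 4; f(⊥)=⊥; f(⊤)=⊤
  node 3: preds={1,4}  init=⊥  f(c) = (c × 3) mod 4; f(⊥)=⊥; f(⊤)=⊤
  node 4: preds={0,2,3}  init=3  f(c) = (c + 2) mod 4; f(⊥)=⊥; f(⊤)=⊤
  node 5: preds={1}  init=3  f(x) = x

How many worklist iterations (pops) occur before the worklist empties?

12

Trace (12 dequeues):
  [1] u=0 | in ⊤ | out ⊤ | prev ⊥ | push {}
  [2] u=1 | in 0 | out 0 | prev ⊥ | push {0}
  [3] u=2 | in ⊤ | out ⊤ | prev 0 | push {1}
  [4] u=3 | in ⊤ | out ⊤ | prev ⊥ | push {2}
  [5] u=4 | in ⊤ | out ⊤ | prev 3 | push {3}
  [6] u=5 | in 0 | out ⊤ | prev 3 | push {}
  [7] u=0 | in ⊤ | out ⊤ | ==
  [8] u=1 | in ⊤ | out ⊤ | prev 0 | push {0,5}
  [9] u=2 | in ⊤ | out ⊤ | ==
  [10] u=3 | in ⊤ | out ⊤ | ==
  [11] u=0 | in ⊤ | out ⊤ | ==
  [12] u=5 | in ⊤ | out ⊤ | ==

Converged values:
  [0] ⊤
  [1] ⊤
  [2] ⊤
  [3] ⊤
  [4] ⊤
  [5] ⊤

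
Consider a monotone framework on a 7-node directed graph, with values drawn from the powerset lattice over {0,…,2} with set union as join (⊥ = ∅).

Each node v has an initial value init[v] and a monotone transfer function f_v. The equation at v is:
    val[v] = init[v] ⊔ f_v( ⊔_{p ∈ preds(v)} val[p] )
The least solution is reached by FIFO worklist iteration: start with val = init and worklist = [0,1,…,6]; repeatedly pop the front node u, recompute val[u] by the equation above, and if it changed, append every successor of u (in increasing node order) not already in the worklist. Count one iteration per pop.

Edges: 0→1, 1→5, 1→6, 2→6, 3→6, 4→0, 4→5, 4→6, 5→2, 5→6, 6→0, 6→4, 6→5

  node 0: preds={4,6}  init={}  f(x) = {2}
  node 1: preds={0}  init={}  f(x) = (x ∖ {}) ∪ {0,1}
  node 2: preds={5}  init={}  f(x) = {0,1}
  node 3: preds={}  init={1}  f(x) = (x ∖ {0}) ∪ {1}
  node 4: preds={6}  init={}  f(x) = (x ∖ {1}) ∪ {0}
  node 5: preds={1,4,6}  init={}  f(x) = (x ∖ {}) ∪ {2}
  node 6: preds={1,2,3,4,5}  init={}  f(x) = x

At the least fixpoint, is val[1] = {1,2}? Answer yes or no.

Trace (13 dequeues):
  [1] u=0 | in {} | out {2} | prev {} | push {}
  [2] u=1 | in {2} | out {0,1,2} | prev {} | push {}
  [3] u=2 | in {} | out {0,1} | prev {} | push {}
  [4] u=3 | in {} | out {1} | ==
  [5] u=4 | in {} | out {0} | prev {} | push {0}
  [6] u=5 | in {0,1,2} | out {0,1,2} | prev {} | push {2}
  [7] u=6 | in {0,1,2} | out {0,1,2} | prev {} | push {4,5}
  [8] u=0 | in {0,1,2} | out {2} | ==
  [9] u=2 | in {0,1,2} | out {0,1} | ==
  [10] u=4 | in {0,1,2} | out {0,2} | prev {0} | push {0,6}
  [11] u=5 | in {0,1,2} | out {0,1,2} | ==
  [12] u=0 | in {0,1,2} | out {2} | ==
  [13] u=6 | in {0,1,2} | out {0,1,2} | ==

Converged values:
  [0] {2}
  [1] {0,1,2}
  [2] {0,1}
  [3] {1}
  [4] {0,2}
  [5] {0,1,2}
  [6] {0,1,2}

no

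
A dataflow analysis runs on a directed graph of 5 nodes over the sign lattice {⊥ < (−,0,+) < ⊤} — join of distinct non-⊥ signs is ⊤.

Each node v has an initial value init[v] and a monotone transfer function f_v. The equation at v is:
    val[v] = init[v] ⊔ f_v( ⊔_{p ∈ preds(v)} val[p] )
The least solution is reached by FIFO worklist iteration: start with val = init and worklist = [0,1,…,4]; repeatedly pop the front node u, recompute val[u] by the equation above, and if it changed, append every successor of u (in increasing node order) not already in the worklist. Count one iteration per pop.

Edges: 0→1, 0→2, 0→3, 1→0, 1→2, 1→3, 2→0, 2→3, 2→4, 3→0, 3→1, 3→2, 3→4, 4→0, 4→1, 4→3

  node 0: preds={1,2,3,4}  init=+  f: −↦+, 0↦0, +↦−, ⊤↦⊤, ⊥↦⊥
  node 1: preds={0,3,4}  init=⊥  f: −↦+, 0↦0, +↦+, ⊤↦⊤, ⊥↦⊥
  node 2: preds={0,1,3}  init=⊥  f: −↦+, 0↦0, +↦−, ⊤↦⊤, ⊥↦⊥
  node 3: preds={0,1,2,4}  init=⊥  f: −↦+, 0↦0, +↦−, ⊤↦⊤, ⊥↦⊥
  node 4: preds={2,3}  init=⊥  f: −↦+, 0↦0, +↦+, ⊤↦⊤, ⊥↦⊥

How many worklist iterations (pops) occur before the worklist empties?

Iteration log — 11 steps:
  step 1. node 0  ⊔preds=⊥  new=+  stable
  step 2. node 1  ⊔preds=+  new=+  old=⊥  +wl: 0
  step 3. node 2  ⊔preds=+  new=−  old=⊥  +wl: 
  step 4. node 3  ⊔preds=⊤  new=⊤  old=⊥  +wl: 1,2
  step 5. node 4  ⊔preds=⊤  new=⊤  old=⊥  +wl: 3
  step 6. node 0  ⊔preds=⊤  new=⊤  old=+  +wl: 
  step 7. node 1  ⊔preds=⊤  new=⊤  old=+  +wl: 0
  step 8. node 2  ⊔preds=⊤  new=⊤  old=−  +wl: 4
  step 9. node 3  ⊔preds=⊤  new=⊤  stable
  step 10. node 0  ⊔preds=⊤  new=⊤  stable
  step 11. node 4  ⊔preds=⊤  new=⊤  stable

Least fixpoint reached:
  node 0: ⊤
  node 1: ⊤
  node 2: ⊤
  node 3: ⊤
  node 4: ⊤

11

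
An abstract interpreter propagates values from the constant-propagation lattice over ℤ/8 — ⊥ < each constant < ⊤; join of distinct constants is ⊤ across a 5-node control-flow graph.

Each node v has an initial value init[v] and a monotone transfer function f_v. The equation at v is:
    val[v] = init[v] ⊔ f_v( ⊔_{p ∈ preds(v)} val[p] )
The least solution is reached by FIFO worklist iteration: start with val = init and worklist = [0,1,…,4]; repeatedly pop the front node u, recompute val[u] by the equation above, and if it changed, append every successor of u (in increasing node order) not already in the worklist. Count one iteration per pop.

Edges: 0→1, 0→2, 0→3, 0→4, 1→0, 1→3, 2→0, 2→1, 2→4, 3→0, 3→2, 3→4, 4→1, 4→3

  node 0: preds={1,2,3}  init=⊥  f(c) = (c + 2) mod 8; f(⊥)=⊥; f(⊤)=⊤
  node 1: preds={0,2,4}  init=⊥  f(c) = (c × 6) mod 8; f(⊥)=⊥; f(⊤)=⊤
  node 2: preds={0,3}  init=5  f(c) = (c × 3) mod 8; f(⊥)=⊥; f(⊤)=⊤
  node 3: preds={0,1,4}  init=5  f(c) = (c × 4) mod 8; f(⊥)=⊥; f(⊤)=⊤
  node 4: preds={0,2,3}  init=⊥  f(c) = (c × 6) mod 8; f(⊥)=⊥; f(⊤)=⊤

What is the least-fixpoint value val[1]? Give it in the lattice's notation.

Trace (10 dequeues):
  [1] u=0 | in 5 | out 7 | prev ⊥ | push {}
  [2] u=1 | in ⊤ | out ⊤ | prev ⊥ | push {0}
  [3] u=2 | in ⊤ | out ⊤ | prev 5 | push {1}
  [4] u=3 | in ⊤ | out ⊤ | prev 5 | push {2}
  [5] u=4 | in ⊤ | out ⊤ | prev ⊥ | push {3}
  [6] u=0 | in ⊤ | out ⊤ | prev 7 | push {4}
  [7] u=1 | in ⊤ | out ⊤ | ==
  [8] u=2 | in ⊤ | out ⊤ | ==
  [9] u=3 | in ⊤ | out ⊤ | ==
  [10] u=4 | in ⊤ | out ⊤ | ==

Converged values:
  [0] ⊤
  [1] ⊤
  [2] ⊤
  [3] ⊤
  [4] ⊤

⊤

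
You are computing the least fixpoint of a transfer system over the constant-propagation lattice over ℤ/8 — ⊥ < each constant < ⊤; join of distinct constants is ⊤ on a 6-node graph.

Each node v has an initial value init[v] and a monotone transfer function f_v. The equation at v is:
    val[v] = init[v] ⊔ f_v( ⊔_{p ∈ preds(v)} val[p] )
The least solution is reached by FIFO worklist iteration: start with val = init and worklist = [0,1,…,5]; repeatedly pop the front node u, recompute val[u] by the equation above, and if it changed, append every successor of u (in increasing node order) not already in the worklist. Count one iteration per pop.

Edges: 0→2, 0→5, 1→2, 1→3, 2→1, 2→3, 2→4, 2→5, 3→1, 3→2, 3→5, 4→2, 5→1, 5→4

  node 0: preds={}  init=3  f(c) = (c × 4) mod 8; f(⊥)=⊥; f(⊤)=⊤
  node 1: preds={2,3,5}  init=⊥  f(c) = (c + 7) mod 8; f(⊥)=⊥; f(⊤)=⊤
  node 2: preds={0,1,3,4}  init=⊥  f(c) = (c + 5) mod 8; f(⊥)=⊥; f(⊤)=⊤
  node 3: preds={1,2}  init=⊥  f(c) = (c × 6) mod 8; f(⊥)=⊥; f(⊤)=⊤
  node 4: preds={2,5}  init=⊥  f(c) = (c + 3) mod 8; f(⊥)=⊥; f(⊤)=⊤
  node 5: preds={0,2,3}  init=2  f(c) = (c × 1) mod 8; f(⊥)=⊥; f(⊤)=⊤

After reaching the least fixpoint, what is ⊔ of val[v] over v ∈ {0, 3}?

Trace (10 dequeues):
  [1] u=0 | in ⊥ | out 3 | ==
  [2] u=1 | in 2 | out 1 | prev ⊥ | push {}
  [3] u=2 | in ⊤ | out ⊤ | prev ⊥ | push {1}
  [4] u=3 | in ⊤ | out ⊤ | prev ⊥ | push {2}
  [5] u=4 | in ⊤ | out ⊤ | prev ⊥ | push {}
  [6] u=5 | in ⊤ | out ⊤ | prev 2 | push {4}
  [7] u=1 | in ⊤ | out ⊤ | prev 1 | push {3}
  [8] u=2 | in ⊤ | out ⊤ | ==
  [9] u=4 | in ⊤ | out ⊤ | ==
  [10] u=3 | in ⊤ | out ⊤ | ==

Converged values:
  [0] 3
  [1] ⊤
  [2] ⊤
  [3] ⊤
  [4] ⊤
  [5] ⊤

⊤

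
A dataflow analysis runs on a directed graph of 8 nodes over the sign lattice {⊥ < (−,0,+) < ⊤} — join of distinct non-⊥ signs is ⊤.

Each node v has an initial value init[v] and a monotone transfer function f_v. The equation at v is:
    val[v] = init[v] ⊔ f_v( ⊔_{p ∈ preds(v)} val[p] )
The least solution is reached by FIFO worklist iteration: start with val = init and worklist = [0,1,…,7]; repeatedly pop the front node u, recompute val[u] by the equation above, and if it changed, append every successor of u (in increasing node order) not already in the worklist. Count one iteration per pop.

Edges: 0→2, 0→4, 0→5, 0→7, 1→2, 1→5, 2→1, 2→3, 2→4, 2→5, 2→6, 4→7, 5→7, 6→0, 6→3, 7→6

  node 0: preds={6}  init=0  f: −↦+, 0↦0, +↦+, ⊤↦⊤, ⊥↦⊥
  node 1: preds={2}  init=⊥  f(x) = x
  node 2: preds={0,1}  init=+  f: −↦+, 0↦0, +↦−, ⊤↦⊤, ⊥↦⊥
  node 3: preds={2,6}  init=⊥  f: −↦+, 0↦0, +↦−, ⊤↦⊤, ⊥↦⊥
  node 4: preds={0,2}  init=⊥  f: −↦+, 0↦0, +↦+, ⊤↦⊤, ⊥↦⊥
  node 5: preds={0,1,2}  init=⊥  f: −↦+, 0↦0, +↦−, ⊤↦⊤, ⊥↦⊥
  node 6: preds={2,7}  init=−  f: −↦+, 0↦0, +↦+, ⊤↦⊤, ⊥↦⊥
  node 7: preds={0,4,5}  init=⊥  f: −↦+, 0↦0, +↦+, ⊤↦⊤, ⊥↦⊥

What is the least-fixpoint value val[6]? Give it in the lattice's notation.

Worklist (14 pops):
  #1 pop 0: in=− → ⊤ (was 0); enqueue []
  #2 pop 1: in=+ → + (was ⊥); enqueue []
  #3 pop 2: in=⊤ → ⊤ (was +); enqueue [1]
  #4 pop 3: in=⊤ → ⊤ (was ⊥); enqueue []
  #5 pop 4: in=⊤ → ⊤ (was ⊥); enqueue []
  #6 pop 5: in=⊤ → ⊤ (was ⊥); enqueue []
  #7 pop 6: in=⊤ → ⊤ (was −); enqueue [0,3]
  #8 pop 7: in=⊤ → ⊤ (was ⊥); enqueue [6]
  #9 pop 1: in=⊤ → ⊤ (was +); enqueue [2,5]
  #10 pop 0: in=⊤ → ⊤ (no change)
  #11 pop 3: in=⊤ → ⊤ (no change)
  #12 pop 6: in=⊤ → ⊤ (no change)
  #13 pop 2: in=⊤ → ⊤ (no change)
  #14 pop 5: in=⊤ → ⊤ (no change)

Fixpoint:
  val[0] = ⊤
  val[1] = ⊤
  val[2] = ⊤
  val[3] = ⊤
  val[4] = ⊤
  val[5] = ⊤
  val[6] = ⊤
  val[7] = ⊤

⊤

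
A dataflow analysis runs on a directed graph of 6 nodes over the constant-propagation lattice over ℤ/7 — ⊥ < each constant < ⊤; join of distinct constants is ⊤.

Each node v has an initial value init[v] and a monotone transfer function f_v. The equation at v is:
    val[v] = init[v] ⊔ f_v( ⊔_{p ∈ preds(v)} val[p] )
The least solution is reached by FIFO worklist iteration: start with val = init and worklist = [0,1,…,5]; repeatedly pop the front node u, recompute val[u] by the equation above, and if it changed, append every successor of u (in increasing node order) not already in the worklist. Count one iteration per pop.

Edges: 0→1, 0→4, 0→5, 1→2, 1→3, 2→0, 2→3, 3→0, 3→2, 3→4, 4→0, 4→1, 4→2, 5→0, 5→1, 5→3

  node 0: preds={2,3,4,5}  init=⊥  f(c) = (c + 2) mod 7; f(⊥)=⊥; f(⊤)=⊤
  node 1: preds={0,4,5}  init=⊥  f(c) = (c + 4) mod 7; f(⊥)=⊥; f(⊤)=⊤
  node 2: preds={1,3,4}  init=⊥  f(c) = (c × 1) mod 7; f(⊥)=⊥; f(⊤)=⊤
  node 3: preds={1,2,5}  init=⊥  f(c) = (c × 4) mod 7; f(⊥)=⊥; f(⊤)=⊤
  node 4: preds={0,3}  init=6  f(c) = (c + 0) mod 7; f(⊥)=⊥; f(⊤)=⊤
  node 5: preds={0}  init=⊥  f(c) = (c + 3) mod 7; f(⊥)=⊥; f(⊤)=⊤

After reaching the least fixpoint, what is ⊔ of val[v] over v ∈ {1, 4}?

⊤

Worklist (15 pops):
  #1 pop 0: in=6 → 1 (was ⊥); enqueue []
  #2 pop 1: in=⊤ → ⊤ (was ⊥); enqueue []
  #3 pop 2: in=⊤ → ⊤ (was ⊥); enqueue [0]
  #4 pop 3: in=⊤ → ⊤ (was ⊥); enqueue [2]
  #5 pop 4: in=⊤ → ⊤ (was 6); enqueue [1]
  #6 pop 5: in=1 → 4 (was ⊥); enqueue [3]
  #7 pop 0: in=⊤ → ⊤ (was 1); enqueue [4,5]
  #8 pop 2: in=⊤ → ⊤ (no change)
  #9 pop 1: in=⊤ → ⊤ (no change)
  #10 pop 3: in=⊤ → ⊤ (no change)
  #11 pop 4: in=⊤ → ⊤ (no change)
  #12 pop 5: in=⊤ → ⊤ (was 4); enqueue [0,1,3]
  #13 pop 0: in=⊤ → ⊤ (no change)
  #14 pop 1: in=⊤ → ⊤ (no change)
  #15 pop 3: in=⊤ → ⊤ (no change)

Fixpoint:
  val[0] = ⊤
  val[1] = ⊤
  val[2] = ⊤
  val[3] = ⊤
  val[4] = ⊤
  val[5] = ⊤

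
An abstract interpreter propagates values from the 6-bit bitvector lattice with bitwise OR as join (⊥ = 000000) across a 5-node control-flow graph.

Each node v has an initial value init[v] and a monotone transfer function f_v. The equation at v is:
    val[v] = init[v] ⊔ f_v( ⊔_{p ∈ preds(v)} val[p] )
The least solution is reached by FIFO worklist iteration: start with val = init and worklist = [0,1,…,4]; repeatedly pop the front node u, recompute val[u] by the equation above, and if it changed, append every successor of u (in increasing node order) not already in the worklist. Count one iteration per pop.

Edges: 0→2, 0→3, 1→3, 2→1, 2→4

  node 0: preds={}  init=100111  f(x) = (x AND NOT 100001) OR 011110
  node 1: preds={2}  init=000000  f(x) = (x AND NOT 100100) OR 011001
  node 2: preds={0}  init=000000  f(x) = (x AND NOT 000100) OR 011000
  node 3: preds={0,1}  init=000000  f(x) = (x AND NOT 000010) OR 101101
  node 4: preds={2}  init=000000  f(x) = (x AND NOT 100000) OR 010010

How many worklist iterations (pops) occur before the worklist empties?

Trace (7 dequeues):
  [1] u=0 | in 000000 | out 111111 | prev 100111 | push {}
  [2] u=1 | in 000000 | out 011001 | prev 000000 | push {}
  [3] u=2 | in 111111 | out 111011 | prev 000000 | push {1}
  [4] u=3 | in 111111 | out 111101 | prev 000000 | push {}
  [5] u=4 | in 111011 | out 011011 | prev 000000 | push {}
  [6] u=1 | in 111011 | out 011011 | prev 011001 | push {3}
  [7] u=3 | in 111111 | out 111101 | ==

Converged values:
  [0] 111111
  [1] 011011
  [2] 111011
  [3] 111101
  [4] 011011

7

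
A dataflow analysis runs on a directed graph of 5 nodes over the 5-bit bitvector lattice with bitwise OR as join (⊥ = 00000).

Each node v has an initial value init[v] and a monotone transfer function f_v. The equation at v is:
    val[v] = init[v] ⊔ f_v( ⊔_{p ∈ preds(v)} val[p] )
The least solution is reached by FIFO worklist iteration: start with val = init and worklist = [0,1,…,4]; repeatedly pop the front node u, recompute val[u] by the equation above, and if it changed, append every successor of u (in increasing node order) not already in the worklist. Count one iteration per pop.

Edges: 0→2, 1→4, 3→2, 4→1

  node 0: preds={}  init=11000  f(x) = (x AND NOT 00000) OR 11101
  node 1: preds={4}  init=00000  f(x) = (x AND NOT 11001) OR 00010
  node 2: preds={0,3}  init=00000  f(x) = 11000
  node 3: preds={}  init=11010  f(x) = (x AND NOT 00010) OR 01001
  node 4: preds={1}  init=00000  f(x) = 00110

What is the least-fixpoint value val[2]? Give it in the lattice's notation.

11000

Iteration log — 8 steps:
  step 1. node 0  ⊔preds=00000  new=11101  old=11000  +wl: 
  step 2. node 1  ⊔preds=00000  new=00010  old=00000  +wl: 
  step 3. node 2  ⊔preds=11111  new=11000  old=00000  +wl: 
  step 4. node 3  ⊔preds=00000  new=11011  old=11010  +wl: 2
  step 5. node 4  ⊔preds=00010  new=00110  old=00000  +wl: 1
  step 6. node 2  ⊔preds=11111  new=11000  stable
  step 7. node 1  ⊔preds=00110  new=00110  old=00010  +wl: 4
  step 8. node 4  ⊔preds=00110  new=00110  stable

Least fixpoint reached:
  node 0: 11101
  node 1: 00110
  node 2: 11000
  node 3: 11011
  node 4: 00110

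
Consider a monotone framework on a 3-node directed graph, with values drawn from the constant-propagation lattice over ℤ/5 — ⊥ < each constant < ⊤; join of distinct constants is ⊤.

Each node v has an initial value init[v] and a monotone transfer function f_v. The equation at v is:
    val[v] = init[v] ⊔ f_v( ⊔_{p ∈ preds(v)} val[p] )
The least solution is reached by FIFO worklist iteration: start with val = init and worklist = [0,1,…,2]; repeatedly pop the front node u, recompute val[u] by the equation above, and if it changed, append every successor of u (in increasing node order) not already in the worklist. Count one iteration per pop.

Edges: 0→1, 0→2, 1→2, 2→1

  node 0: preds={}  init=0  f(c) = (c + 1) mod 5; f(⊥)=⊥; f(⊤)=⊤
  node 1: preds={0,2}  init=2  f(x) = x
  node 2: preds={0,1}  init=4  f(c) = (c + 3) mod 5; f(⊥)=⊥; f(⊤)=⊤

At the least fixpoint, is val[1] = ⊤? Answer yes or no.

Worklist (4 pops):
  #1 pop 0: in=⊥ → 0 (no change)
  #2 pop 1: in=⊤ → ⊤ (was 2); enqueue []
  #3 pop 2: in=⊤ → ⊤ (was 4); enqueue [1]
  #4 pop 1: in=⊤ → ⊤ (no change)

Fixpoint:
  val[0] = 0
  val[1] = ⊤
  val[2] = ⊤

yes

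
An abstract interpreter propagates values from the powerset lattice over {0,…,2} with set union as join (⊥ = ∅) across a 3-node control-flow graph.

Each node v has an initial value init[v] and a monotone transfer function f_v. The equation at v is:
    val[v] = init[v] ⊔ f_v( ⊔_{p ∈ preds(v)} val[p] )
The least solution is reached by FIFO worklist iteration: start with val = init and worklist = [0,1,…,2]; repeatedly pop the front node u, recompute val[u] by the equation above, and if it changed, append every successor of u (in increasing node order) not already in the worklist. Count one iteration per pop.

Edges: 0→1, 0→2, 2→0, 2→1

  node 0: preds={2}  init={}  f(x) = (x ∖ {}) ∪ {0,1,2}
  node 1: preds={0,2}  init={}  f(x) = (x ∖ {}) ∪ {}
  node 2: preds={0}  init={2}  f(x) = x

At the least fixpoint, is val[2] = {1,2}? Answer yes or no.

no

Iteration log — 5 steps:
  step 1. node 0  ⊔preds={2}  new={0,1,2}  old={}  +wl: 
  step 2. node 1  ⊔preds={0,1,2}  new={0,1,2}  old={}  +wl: 
  step 3. node 2  ⊔preds={0,1,2}  new={0,1,2}  old={2}  +wl: 0,1
  step 4. node 0  ⊔preds={0,1,2}  new={0,1,2}  stable
  step 5. node 1  ⊔preds={0,1,2}  new={0,1,2}  stable

Least fixpoint reached:
  node 0: {0,1,2}
  node 1: {0,1,2}
  node 2: {0,1,2}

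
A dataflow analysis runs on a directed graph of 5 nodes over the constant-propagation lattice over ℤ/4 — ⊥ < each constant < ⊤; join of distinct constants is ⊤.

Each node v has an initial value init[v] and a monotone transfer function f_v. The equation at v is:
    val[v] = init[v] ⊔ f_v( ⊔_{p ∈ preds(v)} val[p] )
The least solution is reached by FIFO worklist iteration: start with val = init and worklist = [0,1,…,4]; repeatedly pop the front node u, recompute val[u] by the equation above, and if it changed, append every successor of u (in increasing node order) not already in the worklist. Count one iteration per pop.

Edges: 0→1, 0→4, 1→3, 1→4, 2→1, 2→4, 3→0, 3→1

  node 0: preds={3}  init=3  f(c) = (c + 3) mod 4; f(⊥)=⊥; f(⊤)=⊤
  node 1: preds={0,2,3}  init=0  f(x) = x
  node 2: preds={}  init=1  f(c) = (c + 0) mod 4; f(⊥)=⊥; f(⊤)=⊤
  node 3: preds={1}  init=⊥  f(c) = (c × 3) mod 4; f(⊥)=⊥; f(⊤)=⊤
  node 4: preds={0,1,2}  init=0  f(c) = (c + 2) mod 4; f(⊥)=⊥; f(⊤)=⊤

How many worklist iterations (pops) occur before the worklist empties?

8

Trace (8 dequeues):
  [1] u=0 | in ⊥ | out 3 | ==
  [2] u=1 | in ⊤ | out ⊤ | prev 0 | push {}
  [3] u=2 | in ⊥ | out 1 | ==
  [4] u=3 | in ⊤ | out ⊤ | prev ⊥ | push {0,1}
  [5] u=4 | in ⊤ | out ⊤ | prev 0 | push {}
  [6] u=0 | in ⊤ | out ⊤ | prev 3 | push {4}
  [7] u=1 | in ⊤ | out ⊤ | ==
  [8] u=4 | in ⊤ | out ⊤ | ==

Converged values:
  [0] ⊤
  [1] ⊤
  [2] 1
  [3] ⊤
  [4] ⊤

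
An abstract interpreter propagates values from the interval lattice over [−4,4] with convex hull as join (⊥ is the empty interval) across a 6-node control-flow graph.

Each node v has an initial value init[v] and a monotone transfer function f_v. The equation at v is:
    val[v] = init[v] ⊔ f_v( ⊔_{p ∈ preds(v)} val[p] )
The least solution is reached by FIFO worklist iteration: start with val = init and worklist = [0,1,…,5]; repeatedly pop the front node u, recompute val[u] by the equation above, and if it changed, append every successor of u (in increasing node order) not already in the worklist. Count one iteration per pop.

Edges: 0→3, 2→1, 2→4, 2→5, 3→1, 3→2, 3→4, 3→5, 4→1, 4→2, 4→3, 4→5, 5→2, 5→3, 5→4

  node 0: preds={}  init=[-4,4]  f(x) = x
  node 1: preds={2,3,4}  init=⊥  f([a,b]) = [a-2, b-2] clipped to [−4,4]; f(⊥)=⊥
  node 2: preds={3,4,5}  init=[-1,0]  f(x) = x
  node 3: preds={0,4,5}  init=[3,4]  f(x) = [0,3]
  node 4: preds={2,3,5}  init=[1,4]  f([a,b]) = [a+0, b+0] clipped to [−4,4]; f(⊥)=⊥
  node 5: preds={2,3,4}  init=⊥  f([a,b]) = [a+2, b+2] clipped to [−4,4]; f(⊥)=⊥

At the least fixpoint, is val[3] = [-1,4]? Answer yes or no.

Trace (10 dequeues):
  [1] u=0 | in ⊥ | out [-4,4] | ==
  [2] u=1 | in [-1,4] | out [-3,2] | prev ⊥ | push {}
  [3] u=2 | in [1,4] | out [-1,4] | prev [-1,0] | push {1}
  [4] u=3 | in [-4,4] | out [0,4] | prev [3,4] | push {2}
  [5] u=4 | in [-1,4] | out [-1,4] | prev [1,4] | push {3}
  [6] u=5 | in [-1,4] | out [1,4] | prev ⊥ | push {4}
  [7] u=1 | in [-1,4] | out [-3,2] | ==
  [8] u=2 | in [-1,4] | out [-1,4] | ==
  [9] u=3 | in [-4,4] | out [0,4] | ==
  [10] u=4 | in [-1,4] | out [-1,4] | ==

Converged values:
  [0] [-4,4]
  [1] [-3,2]
  [2] [-1,4]
  [3] [0,4]
  [4] [-1,4]
  [5] [1,4]

no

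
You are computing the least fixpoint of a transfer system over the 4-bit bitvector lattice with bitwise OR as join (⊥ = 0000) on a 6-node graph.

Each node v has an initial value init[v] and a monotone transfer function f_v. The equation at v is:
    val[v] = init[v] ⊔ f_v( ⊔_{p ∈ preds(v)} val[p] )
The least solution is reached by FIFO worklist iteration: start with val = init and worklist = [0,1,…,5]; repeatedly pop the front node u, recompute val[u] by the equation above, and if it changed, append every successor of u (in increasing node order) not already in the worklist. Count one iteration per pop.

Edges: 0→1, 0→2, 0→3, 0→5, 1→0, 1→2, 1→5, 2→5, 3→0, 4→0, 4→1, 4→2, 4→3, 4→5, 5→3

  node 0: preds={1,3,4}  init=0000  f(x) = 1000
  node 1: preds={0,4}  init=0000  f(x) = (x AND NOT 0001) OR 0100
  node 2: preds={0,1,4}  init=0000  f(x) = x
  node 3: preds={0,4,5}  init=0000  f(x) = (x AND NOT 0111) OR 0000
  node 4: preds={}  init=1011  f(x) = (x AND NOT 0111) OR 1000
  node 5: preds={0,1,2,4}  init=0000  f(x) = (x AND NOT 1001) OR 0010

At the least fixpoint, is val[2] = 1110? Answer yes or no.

no

Trace (8 dequeues):
  [1] u=0 | in 1011 | out 1000 | prev 0000 | push {}
  [2] u=1 | in 1011 | out 1110 | prev 0000 | push {0}
  [3] u=2 | in 1111 | out 1111 | prev 0000 | push {}
  [4] u=3 | in 1011 | out 1000 | prev 0000 | push {}
  [5] u=4 | in 0000 | out 1011 | ==
  [6] u=5 | in 1111 | out 0110 | prev 0000 | push {3}
  [7] u=0 | in 1111 | out 1000 | ==
  [8] u=3 | in 1111 | out 1000 | ==

Converged values:
  [0] 1000
  [1] 1110
  [2] 1111
  [3] 1000
  [4] 1011
  [5] 0110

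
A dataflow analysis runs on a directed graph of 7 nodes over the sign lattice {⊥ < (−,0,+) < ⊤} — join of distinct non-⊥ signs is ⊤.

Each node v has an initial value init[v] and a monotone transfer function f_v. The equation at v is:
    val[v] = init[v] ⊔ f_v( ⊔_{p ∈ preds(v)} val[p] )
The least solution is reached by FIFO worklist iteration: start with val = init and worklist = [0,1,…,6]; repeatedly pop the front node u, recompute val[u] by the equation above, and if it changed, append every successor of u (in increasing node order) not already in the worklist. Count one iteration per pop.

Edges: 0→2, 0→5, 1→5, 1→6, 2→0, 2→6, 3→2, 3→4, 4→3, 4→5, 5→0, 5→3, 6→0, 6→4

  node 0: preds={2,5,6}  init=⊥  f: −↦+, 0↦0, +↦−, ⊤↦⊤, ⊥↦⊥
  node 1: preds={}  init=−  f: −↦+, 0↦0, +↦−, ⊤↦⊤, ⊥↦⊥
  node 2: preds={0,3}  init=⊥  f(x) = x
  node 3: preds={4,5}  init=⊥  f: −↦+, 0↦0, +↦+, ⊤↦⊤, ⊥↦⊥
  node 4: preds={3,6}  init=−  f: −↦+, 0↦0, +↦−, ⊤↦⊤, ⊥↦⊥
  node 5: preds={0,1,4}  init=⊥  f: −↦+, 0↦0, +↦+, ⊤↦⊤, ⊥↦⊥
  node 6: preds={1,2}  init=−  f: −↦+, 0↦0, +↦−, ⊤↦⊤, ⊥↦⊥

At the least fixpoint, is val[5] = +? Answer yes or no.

no

Worklist (15 pops):
  #1 pop 0: in=− → + (was ⊥); enqueue []
  #2 pop 1: in=⊥ → − (no change)
  #3 pop 2: in=+ → + (was ⊥); enqueue [0]
  #4 pop 3: in=− → + (was ⊥); enqueue [2]
  #5 pop 4: in=⊤ → ⊤ (was −); enqueue [3]
  #6 pop 5: in=⊤ → ⊤ (was ⊥); enqueue []
  #7 pop 6: in=⊤ → ⊤ (was −); enqueue [4]
  #8 pop 0: in=⊤ → ⊤ (was +); enqueue [5]
  #9 pop 2: in=⊤ → ⊤ (was +); enqueue [0,6]
  #10 pop 3: in=⊤ → ⊤ (was +); enqueue [2]
  #11 pop 4: in=⊤ → ⊤ (no change)
  #12 pop 5: in=⊤ → ⊤ (no change)
  #13 pop 0: in=⊤ → ⊤ (no change)
  #14 pop 6: in=⊤ → ⊤ (no change)
  #15 pop 2: in=⊤ → ⊤ (no change)

Fixpoint:
  val[0] = ⊤
  val[1] = −
  val[2] = ⊤
  val[3] = ⊤
  val[4] = ⊤
  val[5] = ⊤
  val[6] = ⊤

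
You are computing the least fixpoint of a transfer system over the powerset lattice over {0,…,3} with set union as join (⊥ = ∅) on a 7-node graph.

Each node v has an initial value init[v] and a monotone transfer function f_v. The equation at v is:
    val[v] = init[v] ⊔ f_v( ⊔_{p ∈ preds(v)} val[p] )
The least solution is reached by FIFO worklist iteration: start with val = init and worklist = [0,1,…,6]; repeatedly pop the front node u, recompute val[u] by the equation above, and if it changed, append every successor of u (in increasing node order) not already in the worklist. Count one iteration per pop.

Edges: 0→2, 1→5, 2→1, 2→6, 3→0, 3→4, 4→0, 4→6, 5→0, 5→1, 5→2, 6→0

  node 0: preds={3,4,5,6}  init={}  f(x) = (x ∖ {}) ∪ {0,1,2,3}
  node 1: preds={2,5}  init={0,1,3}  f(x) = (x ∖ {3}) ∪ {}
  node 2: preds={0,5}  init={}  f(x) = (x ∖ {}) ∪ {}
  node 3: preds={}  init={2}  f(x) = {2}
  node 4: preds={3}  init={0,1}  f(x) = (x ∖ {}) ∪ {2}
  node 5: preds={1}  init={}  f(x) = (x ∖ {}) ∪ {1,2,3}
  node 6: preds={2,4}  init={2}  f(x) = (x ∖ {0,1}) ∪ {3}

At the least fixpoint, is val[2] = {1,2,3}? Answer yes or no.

no

Worklist (11 pops):
  #1 pop 0: in={0,1,2} → {0,1,2,3} (was {}); enqueue []
  #2 pop 1: in={} → {0,1,3} (no change)
  #3 pop 2: in={0,1,2,3} → {0,1,2,3} (was {}); enqueue [1]
  #4 pop 3: in={} → {2} (no change)
  #5 pop 4: in={2} → {0,1,2} (was {0,1}); enqueue [0]
  #6 pop 5: in={0,1,3} → {0,1,2,3} (was {}); enqueue [2]
  #7 pop 6: in={0,1,2,3} → {2,3} (was {2}); enqueue []
  #8 pop 1: in={0,1,2,3} → {0,1,2,3} (was {0,1,3}); enqueue [5]
  #9 pop 0: in={0,1,2,3} → {0,1,2,3} (no change)
  #10 pop 2: in={0,1,2,3} → {0,1,2,3} (no change)
  #11 pop 5: in={0,1,2,3} → {0,1,2,3} (no change)

Fixpoint:
  val[0] = {0,1,2,3}
  val[1] = {0,1,2,3}
  val[2] = {0,1,2,3}
  val[3] = {2}
  val[4] = {0,1,2}
  val[5] = {0,1,2,3}
  val[6] = {2,3}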